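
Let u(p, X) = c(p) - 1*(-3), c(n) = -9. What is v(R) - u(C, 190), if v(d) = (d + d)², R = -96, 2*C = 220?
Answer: 36870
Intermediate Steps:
C = 110 (C = (½)*220 = 110)
v(d) = 4*d² (v(d) = (2*d)² = 4*d²)
u(p, X) = -6 (u(p, X) = -9 - 1*(-3) = -9 + 3 = -6)
v(R) - u(C, 190) = 4*(-96)² - 1*(-6) = 4*9216 + 6 = 36864 + 6 = 36870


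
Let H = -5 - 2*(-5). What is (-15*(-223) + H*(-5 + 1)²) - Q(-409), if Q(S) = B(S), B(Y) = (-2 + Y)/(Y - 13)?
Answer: 1444939/422 ≈ 3424.0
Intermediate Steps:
H = 5 (H = -5 + 10 = 5)
B(Y) = (-2 + Y)/(-13 + Y)
Q(S) = (-2 + S)/(-13 + S)
(-15*(-223) + H*(-5 + 1)²) - Q(-409) = (-15*(-223) + 5*(-5 + 1)²) - (-2 - 409)/(-13 - 409) = (3345 + 5*(-4)²) - (-411)/(-422) = (3345 + 5*16) - (-1)*(-411)/422 = (3345 + 80) - 1*411/422 = 3425 - 411/422 = 1444939/422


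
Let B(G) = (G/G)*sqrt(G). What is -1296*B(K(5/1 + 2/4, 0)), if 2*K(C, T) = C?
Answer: -648*sqrt(11) ≈ -2149.2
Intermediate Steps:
K(C, T) = C/2
B(G) = sqrt(G) (B(G) = 1*sqrt(G) = sqrt(G))
-1296*B(K(5/1 + 2/4, 0)) = -1296*sqrt(2)*sqrt(5/1 + 2/4)/2 = -1296*sqrt(2)*sqrt(5*1 + 2*(1/4))/2 = -1296*sqrt(2)*sqrt(5 + 1/2)/2 = -1296*sqrt(11)/2 = -648*sqrt(11)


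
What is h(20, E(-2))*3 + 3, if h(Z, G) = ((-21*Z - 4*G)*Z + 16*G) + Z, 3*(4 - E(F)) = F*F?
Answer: -25649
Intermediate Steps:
E(F) = 4 - F**2/3 (E(F) = 4 - F*F/3 = 4 - F**2/3)
h(Z, G) = Z + 16*G + Z*(-21*Z - 4*G) (h(Z, G) = (Z*(-21*Z - 4*G) + 16*G) + Z = (16*G + Z*(-21*Z - 4*G)) + Z = Z + 16*G + Z*(-21*Z - 4*G))
h(20, E(-2))*3 + 3 = (20 - 21*20**2 + 16*(4 - 1/3*(-2)**2) - 4*(4 - 1/3*(-2)**2)*20)*3 + 3 = (20 - 21*400 + 16*(4 - 1/3*4) - 4*(4 - 1/3*4)*20)*3 + 3 = (20 - 8400 + 16*(4 - 4/3) - 4*(4 - 4/3)*20)*3 + 3 = (20 - 8400 + 16*(8/3) - 4*8/3*20)*3 + 3 = (20 - 8400 + 128/3 - 640/3)*3 + 3 = -25652/3*3 + 3 = -25652 + 3 = -25649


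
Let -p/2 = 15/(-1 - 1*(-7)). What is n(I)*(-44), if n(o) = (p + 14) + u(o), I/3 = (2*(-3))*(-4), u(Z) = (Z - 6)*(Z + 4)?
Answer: -221100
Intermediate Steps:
u(Z) = (-6 + Z)*(4 + Z)
I = 72 (I = 3*((2*(-3))*(-4)) = 3*(-6*(-4)) = 3*24 = 72)
p = -5 (p = -30/(-1 - 1*(-7)) = -30/(-1 + 7) = -30/6 = -2*5/2 = -5)
n(o) = -15 + o² - 2*o (n(o) = (-5 + 14) + (-24 + o² - 2*o) = 9 + (-24 + o² - 2*o) = -15 + o² - 2*o)
n(I)*(-44) = (-15 + 72² - 2*72)*(-44) = (-15 + 5184 - 144)*(-44) = 5025*(-44) = -221100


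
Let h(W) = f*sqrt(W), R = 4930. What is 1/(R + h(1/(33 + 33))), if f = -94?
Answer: 81345/401028641 + 47*sqrt(66)/802057282 ≈ 0.00020332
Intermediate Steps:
h(W) = -94*sqrt(W)
1/(R + h(1/(33 + 33))) = 1/(4930 - 94/sqrt(33 + 33)) = 1/(4930 - 94*sqrt(66)/66) = 1/(4930 - 47*sqrt(66)/33)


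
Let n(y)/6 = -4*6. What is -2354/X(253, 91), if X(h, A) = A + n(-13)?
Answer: 2354/53 ≈ 44.415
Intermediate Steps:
n(y) = -144 (n(y) = 6*(-4*6) = 6*(-24) = -144)
X(h, A) = -144 + A (X(h, A) = A - 144 = -144 + A)
-2354/X(253, 91) = -2354/(-144 + 91) = -2354/(-53) = -2354*(-1/53) = 2354/53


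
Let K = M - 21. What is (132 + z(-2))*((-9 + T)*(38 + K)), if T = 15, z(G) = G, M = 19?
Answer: 28080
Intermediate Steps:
K = -2 (K = 19 - 21 = -2)
(132 + z(-2))*((-9 + T)*(38 + K)) = (132 - 2)*((-9 + 15)*(38 - 2)) = 130*(6*36) = 130*216 = 28080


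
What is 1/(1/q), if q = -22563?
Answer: -22563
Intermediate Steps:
1/(1/q) = 1/(1/(-22563)) = 1/(-1/22563) = -22563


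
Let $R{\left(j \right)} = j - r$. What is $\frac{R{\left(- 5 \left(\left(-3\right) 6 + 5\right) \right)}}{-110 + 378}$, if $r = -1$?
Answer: $\frac{33}{134} \approx 0.24627$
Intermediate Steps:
$R{\left(j \right)} = 1 + j$ ($R{\left(j \right)} = j - -1 = j + 1 = 1 + j$)
$\frac{R{\left(- 5 \left(\left(-3\right) 6 + 5\right) \right)}}{-110 + 378} = \frac{1 - 5 \left(\left(-3\right) 6 + 5\right)}{-110 + 378} = \frac{1 - 5 \left(-18 + 5\right)}{268} = \left(1 - -65\right) \frac{1}{268} = \left(1 + 65\right) \frac{1}{268} = 66 \cdot \frac{1}{268} = \frac{33}{134}$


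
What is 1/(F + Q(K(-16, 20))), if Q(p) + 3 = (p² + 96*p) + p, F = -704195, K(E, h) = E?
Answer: -1/705494 ≈ -1.4174e-6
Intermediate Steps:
Q(p) = -3 + p² + 97*p (Q(p) = -3 + ((p² + 96*p) + p) = -3 + (p² + 97*p) = -3 + p² + 97*p)
1/(F + Q(K(-16, 20))) = 1/(-704195 + (-3 + (-16)² + 97*(-16))) = 1/(-704195 + (-3 + 256 - 1552)) = 1/(-704195 - 1299) = 1/(-705494) = -1/705494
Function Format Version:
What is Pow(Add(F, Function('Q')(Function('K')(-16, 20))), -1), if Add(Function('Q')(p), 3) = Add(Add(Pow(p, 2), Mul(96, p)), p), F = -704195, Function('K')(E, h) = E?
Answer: Rational(-1, 705494) ≈ -1.4174e-6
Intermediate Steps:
Function('Q')(p) = Add(-3, Pow(p, 2), Mul(97, p)) (Function('Q')(p) = Add(-3, Add(Add(Pow(p, 2), Mul(96, p)), p)) = Add(-3, Add(Pow(p, 2), Mul(97, p))) = Add(-3, Pow(p, 2), Mul(97, p)))
Pow(Add(F, Function('Q')(Function('K')(-16, 20))), -1) = Pow(Add(-704195, Add(-3, Pow(-16, 2), Mul(97, -16))), -1) = Pow(Add(-704195, Add(-3, 256, -1552)), -1) = Pow(Add(-704195, -1299), -1) = Pow(-705494, -1) = Rational(-1, 705494)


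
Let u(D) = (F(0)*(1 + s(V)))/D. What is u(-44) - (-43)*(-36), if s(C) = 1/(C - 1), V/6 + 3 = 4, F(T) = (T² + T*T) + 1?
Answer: -170283/110 ≈ -1548.0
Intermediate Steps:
F(T) = 1 + 2*T² (F(T) = (T² + T²) + 1 = 2*T² + 1 = 1 + 2*T²)
V = 6 (V = -18 + 6*4 = -18 + 24 = 6)
s(C) = 1/(-1 + C)
u(D) = 6/(5*D) (u(D) = ((1 + 2*0²)*(1 + 1/(-1 + 6)))/D = ((1 + 2*0)*(1 + 1/5))/D = ((1 + 0)*(1 + ⅕))/D = (1*(6/5))/D = 6/(5*D))
u(-44) - (-43)*(-36) = (6/5)/(-44) - (-43)*(-36) = (6/5)*(-1/44) - 1*1548 = -3/110 - 1548 = -170283/110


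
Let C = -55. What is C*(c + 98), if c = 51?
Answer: -8195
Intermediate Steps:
C*(c + 98) = -55*(51 + 98) = -55*149 = -8195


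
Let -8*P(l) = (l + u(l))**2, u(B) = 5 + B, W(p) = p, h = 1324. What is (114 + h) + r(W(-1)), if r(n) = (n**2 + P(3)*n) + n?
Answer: 11625/8 ≈ 1453.1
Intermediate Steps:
P(l) = -(5 + 2*l)**2/8 (P(l) = -(l + (5 + l))**2/8 = -(5 + 2*l)**2/8)
r(n) = n**2 - 113*n/8 (r(n) = (n**2 + (-(5 + 2*3)**2/8)*n) + n = (n**2 + (-(5 + 6)**2/8)*n) + n = (n**2 + (-1/8*11**2)*n) + n = (n**2 + (-1/8*121)*n) + n = (n**2 - 121*n/8) + n = n**2 - 113*n/8)
(114 + h) + r(W(-1)) = (114 + 1324) + (1/8)*(-1)*(-113 + 8*(-1)) = 1438 + (1/8)*(-1)*(-113 - 8) = 1438 + (1/8)*(-1)*(-121) = 1438 + 121/8 = 11625/8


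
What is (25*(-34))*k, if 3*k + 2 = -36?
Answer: 32300/3 ≈ 10767.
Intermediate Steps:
k = -38/3 (k = -⅔ + (⅓)*(-36) = -⅔ - 12 = -38/3 ≈ -12.667)
(25*(-34))*k = (25*(-34))*(-38/3) = -850*(-38/3) = 32300/3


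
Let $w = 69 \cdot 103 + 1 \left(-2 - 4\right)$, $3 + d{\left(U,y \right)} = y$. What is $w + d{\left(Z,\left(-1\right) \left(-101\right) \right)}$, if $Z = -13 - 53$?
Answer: $7199$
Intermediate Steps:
$Z = -66$
$d{\left(U,y \right)} = -3 + y$
$w = 7101$ ($w = 7107 + 1 \left(-6\right) = 7107 - 6 = 7101$)
$w + d{\left(Z,\left(-1\right) \left(-101\right) \right)} = 7101 - -98 = 7101 + \left(-3 + 101\right) = 7101 + 98 = 7199$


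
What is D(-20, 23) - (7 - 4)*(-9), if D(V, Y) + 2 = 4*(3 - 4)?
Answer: 21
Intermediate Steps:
D(V, Y) = -6 (D(V, Y) = -2 + 4*(3 - 4) = -2 + 4*(-1) = -2 - 4 = -6)
D(-20, 23) - (7 - 4)*(-9) = -6 - (7 - 4)*(-9) = -6 - 3*(-9) = -6 - 1*(-27) = -6 + 27 = 21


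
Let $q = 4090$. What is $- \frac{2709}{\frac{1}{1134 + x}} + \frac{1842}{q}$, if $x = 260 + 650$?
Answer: $- \frac{11323564899}{2045} \approx -5.5372 \cdot 10^{6}$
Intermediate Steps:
$x = 910$
$- \frac{2709}{\frac{1}{1134 + x}} + \frac{1842}{q} = - \frac{2709}{\frac{1}{1134 + 910}} + \frac{1842}{4090} = - \frac{2709}{\frac{1}{2044}} + 1842 \cdot \frac{1}{4090} = - 2709 \frac{1}{\frac{1}{2044}} + \frac{921}{2045} = \left(-2709\right) 2044 + \frac{921}{2045} = -5537196 + \frac{921}{2045} = - \frac{11323564899}{2045}$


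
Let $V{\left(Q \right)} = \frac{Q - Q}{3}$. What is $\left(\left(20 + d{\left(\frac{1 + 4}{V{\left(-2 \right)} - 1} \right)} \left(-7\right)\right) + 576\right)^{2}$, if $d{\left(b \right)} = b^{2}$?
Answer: $177241$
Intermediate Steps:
$V{\left(Q \right)} = 0$ ($V{\left(Q \right)} = 0 \cdot \frac{1}{3} = 0$)
$\left(\left(20 + d{\left(\frac{1 + 4}{V{\left(-2 \right)} - 1} \right)} \left(-7\right)\right) + 576\right)^{2} = \left(\left(20 + \left(\frac{1 + 4}{0 - 1}\right)^{2} \left(-7\right)\right) + 576\right)^{2} = \left(\left(20 + \left(\frac{5}{-1}\right)^{2} \left(-7\right)\right) + 576\right)^{2} = \left(\left(20 + \left(5 \left(-1\right)\right)^{2} \left(-7\right)\right) + 576\right)^{2} = \left(\left(20 + \left(-5\right)^{2} \left(-7\right)\right) + 576\right)^{2} = \left(\left(20 + 25 \left(-7\right)\right) + 576\right)^{2} = \left(\left(20 - 175\right) + 576\right)^{2} = \left(-155 + 576\right)^{2} = 421^{2} = 177241$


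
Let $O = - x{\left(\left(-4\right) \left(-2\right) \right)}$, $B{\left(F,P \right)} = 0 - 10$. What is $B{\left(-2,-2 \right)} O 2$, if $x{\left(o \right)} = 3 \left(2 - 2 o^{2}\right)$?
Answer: $-7560$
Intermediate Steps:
$x{\left(o \right)} = 6 - 6 o^{2}$
$B{\left(F,P \right)} = -10$ ($B{\left(F,P \right)} = 0 - 10 = -10$)
$O = 378$ ($O = - (6 - 6 \left(\left(-4\right) \left(-2\right)\right)^{2}) = - (6 - 6 \cdot 8^{2}) = - (6 - 384) = \left(-1\right) \left(-378\right) = 378$)
$B{\left(-2,-2 \right)} O 2 = \left(-10\right) 378 \cdot 2 = \left(-3780\right) 2 = -7560$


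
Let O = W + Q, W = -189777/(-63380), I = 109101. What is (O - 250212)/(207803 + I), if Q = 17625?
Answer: -14741174283/20085375520 ≈ -0.73393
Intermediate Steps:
W = 189777/63380 (W = -189777*(-1/63380) = 189777/63380 ≈ 2.9943)
O = 1117262277/63380 (O = 189777/63380 + 17625 = 1117262277/63380 ≈ 17628.)
(O - 250212)/(207803 + I) = (1117262277/63380 - 250212)/(207803 + 109101) = -14741174283/63380/316904 = -14741174283/63380*1/316904 = -14741174283/20085375520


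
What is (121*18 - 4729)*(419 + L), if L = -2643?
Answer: 5673424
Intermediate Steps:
(121*18 - 4729)*(419 + L) = (121*18 - 4729)*(419 - 2643) = (2178 - 4729)*(-2224) = -2551*(-2224) = 5673424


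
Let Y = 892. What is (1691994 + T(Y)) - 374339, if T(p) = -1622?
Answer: 1316033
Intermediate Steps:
(1691994 + T(Y)) - 374339 = (1691994 - 1622) - 374339 = 1690372 - 374339 = 1316033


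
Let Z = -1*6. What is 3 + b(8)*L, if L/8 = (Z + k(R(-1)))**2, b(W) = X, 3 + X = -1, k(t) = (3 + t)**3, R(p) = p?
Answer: -125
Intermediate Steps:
Z = -6
X = -4 (X = -3 - 1 = -4)
b(W) = -4
L = 32 (L = 8*(-6 + (3 - 1)**3)**2 = 8*(-6 + 2**3)**2 = 8*(-6 + 8)**2 = 8*2**2 = 8*4 = 32)
3 + b(8)*L = 3 - 4*32 = 3 - 128 = -125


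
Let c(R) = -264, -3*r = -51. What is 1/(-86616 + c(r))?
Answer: -1/86880 ≈ -1.1510e-5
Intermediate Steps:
r = 17 (r = -⅓*(-51) = 17)
1/(-86616 + c(r)) = 1/(-86616 - 264) = 1/(-86880) = -1/86880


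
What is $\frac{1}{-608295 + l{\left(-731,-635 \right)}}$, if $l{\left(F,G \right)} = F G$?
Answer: $- \frac{1}{144110} \approx -6.9391 \cdot 10^{-6}$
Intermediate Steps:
$\frac{1}{-608295 + l{\left(-731,-635 \right)}} = \frac{1}{-608295 - -464185} = \frac{1}{-608295 + 464185} = \frac{1}{-144110} = - \frac{1}{144110}$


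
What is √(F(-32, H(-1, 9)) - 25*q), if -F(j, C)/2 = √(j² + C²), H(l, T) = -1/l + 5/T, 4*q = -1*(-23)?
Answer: √(-5175 - 16*√20785)/6 ≈ 14.416*I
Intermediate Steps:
q = 23/4 (q = (-1*(-23))/4 = (¼)*23 = 23/4 ≈ 5.7500)
F(j, C) = -2*√(C² + j²) (F(j, C) = -2*√(j² + C²) = -2*√(C² + j²))
√(F(-32, H(-1, 9)) - 25*q) = √(-2*√((-1/(-1) + 5/9)² + (-32)²) - 25*23/4) = √(-2*√((-1*(-1) + 5*(⅑))² + 1024) - 575/4) = √(-2*√((1 + 5/9)² + 1024) - 575/4) = √(-2*√((14/9)² + 1024) - 575/4) = √(-2*√(196/81 + 1024) - 575/4) = √(-4*√20785/9 - 575/4) = √(-575/4 - 4*√20785/9)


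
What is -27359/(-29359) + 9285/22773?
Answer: 298548274/222864169 ≈ 1.3396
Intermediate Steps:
-27359/(-29359) + 9285/22773 = -27359*(-1/29359) + 9285*(1/22773) = 27359/29359 + 3095/7591 = 298548274/222864169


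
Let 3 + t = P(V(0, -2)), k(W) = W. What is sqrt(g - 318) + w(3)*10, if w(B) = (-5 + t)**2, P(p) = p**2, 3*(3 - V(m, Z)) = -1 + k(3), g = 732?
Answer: 5290/81 + 3*sqrt(46) ≈ 85.656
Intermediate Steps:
V(m, Z) = 7/3 (V(m, Z) = 3 - (-1 + 3)/3 = 3 - 1/3*2 = 3 - 2/3 = 7/3)
t = 22/9 (t = -3 + (7/3)**2 = -3 + 49/9 = 22/9 ≈ 2.4444)
w(B) = 529/81 (w(B) = (-5 + 22/9)**2 = (-23/9)**2 = 529/81)
sqrt(g - 318) + w(3)*10 = sqrt(732 - 318) + (529/81)*10 = sqrt(414) + 5290/81 = 3*sqrt(46) + 5290/81 = 5290/81 + 3*sqrt(46)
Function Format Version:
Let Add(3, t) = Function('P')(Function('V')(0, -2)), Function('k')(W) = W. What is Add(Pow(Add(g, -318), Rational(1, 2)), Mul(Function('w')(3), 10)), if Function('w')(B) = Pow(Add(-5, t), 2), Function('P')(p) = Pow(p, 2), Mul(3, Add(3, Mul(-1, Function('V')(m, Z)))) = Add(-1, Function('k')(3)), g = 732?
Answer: Add(Rational(5290, 81), Mul(3, Pow(46, Rational(1, 2)))) ≈ 85.656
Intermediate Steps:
Function('V')(m, Z) = Rational(7, 3) (Function('V')(m, Z) = Add(3, Mul(Rational(-1, 3), Add(-1, 3))) = Add(3, Mul(Rational(-1, 3), 2)) = Add(3, Rational(-2, 3)) = Rational(7, 3))
t = Rational(22, 9) (t = Add(-3, Pow(Rational(7, 3), 2)) = Add(-3, Rational(49, 9)) = Rational(22, 9) ≈ 2.4444)
Function('w')(B) = Rational(529, 81) (Function('w')(B) = Pow(Add(-5, Rational(22, 9)), 2) = Pow(Rational(-23, 9), 2) = Rational(529, 81))
Add(Pow(Add(g, -318), Rational(1, 2)), Mul(Function('w')(3), 10)) = Add(Pow(Add(732, -318), Rational(1, 2)), Mul(Rational(529, 81), 10)) = Add(Pow(414, Rational(1, 2)), Rational(5290, 81)) = Add(Mul(3, Pow(46, Rational(1, 2))), Rational(5290, 81)) = Add(Rational(5290, 81), Mul(3, Pow(46, Rational(1, 2))))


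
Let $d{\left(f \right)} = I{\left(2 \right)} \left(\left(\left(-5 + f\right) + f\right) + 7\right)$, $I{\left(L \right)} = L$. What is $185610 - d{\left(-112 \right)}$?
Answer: $186054$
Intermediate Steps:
$d{\left(f \right)} = 4 + 4 f$ ($d{\left(f \right)} = 2 \left(\left(\left(-5 + f\right) + f\right) + 7\right) = 2 \left(\left(-5 + 2 f\right) + 7\right) = 2 \left(2 + 2 f\right) = 4 + 4 f$)
$185610 - d{\left(-112 \right)} = 185610 - \left(4 + 4 \left(-112\right)\right) = 185610 - \left(4 - 448\right) = 185610 - -444 = 185610 + 444 = 186054$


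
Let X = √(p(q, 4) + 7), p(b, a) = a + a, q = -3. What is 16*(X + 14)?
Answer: 224 + 16*√15 ≈ 285.97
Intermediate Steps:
p(b, a) = 2*a
X = √15 (X = √(2*4 + 7) = √(8 + 7) = √15 ≈ 3.8730)
16*(X + 14) = 16*(√15 + 14) = 16*(14 + √15) = 224 + 16*√15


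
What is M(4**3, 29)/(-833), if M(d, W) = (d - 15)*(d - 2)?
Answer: -62/17 ≈ -3.6471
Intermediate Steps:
M(d, W) = (-15 + d)*(-2 + d)
M(4**3, 29)/(-833) = (30 + (4**3)**2 - 17*4**3)/(-833) = (30 + 64**2 - 17*64)*(-1/833) = (30 + 4096 - 1088)*(-1/833) = 3038*(-1/833) = -62/17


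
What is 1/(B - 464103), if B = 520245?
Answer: 1/56142 ≈ 1.7812e-5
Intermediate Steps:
1/(B - 464103) = 1/(520245 - 464103) = 1/56142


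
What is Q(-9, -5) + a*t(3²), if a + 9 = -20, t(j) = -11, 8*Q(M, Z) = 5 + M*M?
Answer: 1319/4 ≈ 329.75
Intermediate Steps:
Q(M, Z) = 5/8 + M²/8 (Q(M, Z) = (5 + M*M)/8 = (5 + M²)/8 = 5/8 + M²/8)
a = -29 (a = -9 - 20 = -29)
Q(-9, -5) + a*t(3²) = (5/8 + (⅛)*(-9)²) - 29*(-11) = (5/8 + (⅛)*81) + 319 = (5/8 + 81/8) + 319 = 43/4 + 319 = 1319/4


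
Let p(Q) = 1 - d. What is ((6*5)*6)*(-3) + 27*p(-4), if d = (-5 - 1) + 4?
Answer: -459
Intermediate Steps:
d = -2 (d = -6 + 4 = -2)
p(Q) = 3 (p(Q) = 1 - 1*(-2) = 1 + 2 = 3)
((6*5)*6)*(-3) + 27*p(-4) = ((6*5)*6)*(-3) + 27*3 = (30*6)*(-3) + 81 = 180*(-3) + 81 = -540 + 81 = -459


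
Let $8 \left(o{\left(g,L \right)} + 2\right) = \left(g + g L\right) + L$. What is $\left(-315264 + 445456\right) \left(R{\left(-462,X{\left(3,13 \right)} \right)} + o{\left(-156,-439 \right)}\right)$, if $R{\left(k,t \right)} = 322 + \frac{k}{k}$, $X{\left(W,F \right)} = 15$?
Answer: $1146617218$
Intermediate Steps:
$o{\left(g,L \right)} = -2 + \frac{L}{8} + \frac{g}{8} + \frac{L g}{8}$ ($o{\left(g,L \right)} = -2 + \frac{\left(g + g L\right) + L}{8} = -2 + \frac{\left(g + L g\right) + L}{8} = -2 + \frac{L + g + L g}{8} = -2 + \left(\frac{L}{8} + \frac{g}{8} + \frac{L g}{8}\right) = -2 + \frac{L}{8} + \frac{g}{8} + \frac{L g}{8}$)
$R{\left(k,t \right)} = 323$ ($R{\left(k,t \right)} = 322 + 1 = 323$)
$\left(-315264 + 445456\right) \left(R{\left(-462,X{\left(3,13 \right)} \right)} + o{\left(-156,-439 \right)}\right) = \left(-315264 + 445456\right) \left(323 + \left(-2 + \frac{1}{8} \left(-439\right) + \frac{1}{8} \left(-156\right) + \frac{1}{8} \left(-439\right) \left(-156\right)\right)\right) = 130192 \left(323 - - \frac{67873}{8}\right) = 130192 \left(323 + \frac{67873}{8}\right) = 130192 \cdot \frac{70457}{8} = 1146617218$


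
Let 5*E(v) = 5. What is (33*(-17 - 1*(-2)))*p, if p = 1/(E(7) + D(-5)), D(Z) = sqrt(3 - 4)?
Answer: -495/2 + 495*I/2 ≈ -247.5 + 247.5*I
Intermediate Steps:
E(v) = 1 (E(v) = (1/5)*5 = 1)
D(Z) = I (D(Z) = sqrt(-1) = I)
p = (1 - I)/2 (p = 1/(1 + I) = (1 - I)/2 ≈ 0.5 - 0.5*I)
(33*(-17 - 1*(-2)))*p = (33*(-17 - 1*(-2)))*(1/2 - I/2) = (33*(-17 + 2))*(1/2 - I/2) = (33*(-15))*(1/2 - I/2) = -495*(1/2 - I/2) = -495/2 + 495*I/2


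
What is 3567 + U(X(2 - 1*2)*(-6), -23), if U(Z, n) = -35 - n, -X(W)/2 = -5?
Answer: 3555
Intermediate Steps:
X(W) = 10 (X(W) = -2*(-5) = 10)
3567 + U(X(2 - 1*2)*(-6), -23) = 3567 + (-35 - 1*(-23)) = 3567 + (-35 + 23) = 3567 - 12 = 3555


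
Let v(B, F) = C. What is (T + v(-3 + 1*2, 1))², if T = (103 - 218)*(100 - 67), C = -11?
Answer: 14485636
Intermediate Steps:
v(B, F) = -11
T = -3795 (T = -115*33 = -3795)
(T + v(-3 + 1*2, 1))² = (-3795 - 11)² = (-3806)² = 14485636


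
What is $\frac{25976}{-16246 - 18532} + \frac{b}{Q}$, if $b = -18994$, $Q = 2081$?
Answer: $- \frac{357314694}{36186509} \approx -9.8743$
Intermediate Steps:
$\frac{25976}{-16246 - 18532} + \frac{b}{Q} = \frac{25976}{-16246 - 18532} - \frac{18994}{2081} = \frac{25976}{-34778} - \frac{18994}{2081} = 25976 \left(- \frac{1}{34778}\right) - \frac{18994}{2081} = - \frac{12988}{17389} - \frac{18994}{2081} = - \frac{357314694}{36186509}$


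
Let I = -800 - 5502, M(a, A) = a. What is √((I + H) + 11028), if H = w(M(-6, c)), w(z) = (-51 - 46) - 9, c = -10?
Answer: 2*√1155 ≈ 67.971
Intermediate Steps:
I = -6302
w(z) = -106 (w(z) = -97 - 9 = -106)
H = -106
√((I + H) + 11028) = √((-6302 - 106) + 11028) = √(-6408 + 11028) = √4620 = 2*√1155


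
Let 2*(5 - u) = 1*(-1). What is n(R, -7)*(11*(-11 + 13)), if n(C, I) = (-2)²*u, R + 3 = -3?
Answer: 484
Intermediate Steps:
R = -6 (R = -3 - 3 = -6)
u = 11/2 (u = 5 - (-1)/2 = 5 - ½*(-1) = 5 + ½ = 11/2 ≈ 5.5000)
n(C, I) = 22 (n(C, I) = (-2)²*(11/2) = 4*(11/2) = 22)
n(R, -7)*(11*(-11 + 13)) = 22*(11*(-11 + 13)) = 22*(11*2) = 22*22 = 484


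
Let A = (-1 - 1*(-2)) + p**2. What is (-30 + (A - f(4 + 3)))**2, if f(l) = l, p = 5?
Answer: 121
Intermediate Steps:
A = 26 (A = (-1 - 1*(-2)) + 5**2 = (-1 + 2) + 25 = 1 + 25 = 26)
(-30 + (A - f(4 + 3)))**2 = (-30 + (26 - (4 + 3)))**2 = (-30 + (26 - 1*7))**2 = (-30 + (26 - 7))**2 = (-30 + 19)**2 = (-11)**2 = 121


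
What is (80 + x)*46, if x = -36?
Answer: 2024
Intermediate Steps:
(80 + x)*46 = (80 - 36)*46 = 44*46 = 2024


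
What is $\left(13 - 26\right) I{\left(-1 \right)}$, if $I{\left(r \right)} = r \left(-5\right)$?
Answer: $-65$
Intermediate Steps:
$I{\left(r \right)} = - 5 r$
$\left(13 - 26\right) I{\left(-1 \right)} = \left(13 - 26\right) \left(\left(-5\right) \left(-1\right)\right) = \left(-13\right) 5 = -65$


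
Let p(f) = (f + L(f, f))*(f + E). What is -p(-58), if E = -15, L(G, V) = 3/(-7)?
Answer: -29857/7 ≈ -4265.3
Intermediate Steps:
L(G, V) = -3/7 (L(G, V) = 3*(-⅐) = -3/7)
p(f) = (-15 + f)*(-3/7 + f) (p(f) = (f - 3/7)*(f - 15) = (-3/7 + f)*(-15 + f) = (-15 + f)*(-3/7 + f))
-p(-58) = -(45/7 + (-58)² - 108/7*(-58)) = -(45/7 + 3364 + 6264/7) = -1*29857/7 = -29857/7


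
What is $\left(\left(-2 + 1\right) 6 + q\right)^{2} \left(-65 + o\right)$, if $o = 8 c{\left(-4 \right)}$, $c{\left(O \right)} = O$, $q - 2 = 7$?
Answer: $-873$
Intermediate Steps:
$q = 9$ ($q = 2 + 7 = 9$)
$o = -32$ ($o = 8 \left(-4\right) = -32$)
$\left(\left(-2 + 1\right) 6 + q\right)^{2} \left(-65 + o\right) = \left(\left(-2 + 1\right) 6 + 9\right)^{2} \left(-65 - 32\right) = \left(\left(-1\right) 6 + 9\right)^{2} \left(-97\right) = \left(-6 + 9\right)^{2} \left(-97\right) = 3^{2} \left(-97\right) = 9 \left(-97\right) = -873$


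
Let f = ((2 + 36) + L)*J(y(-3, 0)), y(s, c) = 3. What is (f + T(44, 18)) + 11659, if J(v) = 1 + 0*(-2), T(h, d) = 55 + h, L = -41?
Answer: 11755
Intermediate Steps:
J(v) = 1 (J(v) = 1 + 0 = 1)
f = -3 (f = ((2 + 36) - 41)*1 = (38 - 41)*1 = -3*1 = -3)
(f + T(44, 18)) + 11659 = (-3 + (55 + 44)) + 11659 = (-3 + 99) + 11659 = 96 + 11659 = 11755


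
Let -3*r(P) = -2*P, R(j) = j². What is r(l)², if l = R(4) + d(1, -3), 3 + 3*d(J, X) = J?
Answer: 8464/81 ≈ 104.49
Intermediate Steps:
d(J, X) = -1 + J/3
l = 46/3 (l = 4² + (-1 + (⅓)*1) = 16 + (-1 + ⅓) = 16 - ⅔ = 46/3 ≈ 15.333)
r(P) = 2*P/3 (r(P) = -(-2)*P/3 = 2*P/3)
r(l)² = ((⅔)*(46/3))² = (92/9)² = 8464/81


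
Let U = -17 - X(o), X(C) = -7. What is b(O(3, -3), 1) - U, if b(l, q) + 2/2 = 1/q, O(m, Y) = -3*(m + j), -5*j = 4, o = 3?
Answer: 10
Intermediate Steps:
j = -4/5 (j = -1/5*4 = -4/5 ≈ -0.80000)
U = -10 (U = -17 - 1*(-7) = -17 + 7 = -10)
O(m, Y) = 12/5 - 3*m (O(m, Y) = -3*(m - 4/5) = -3*(-4/5 + m) = 12/5 - 3*m)
b(l, q) = -1 + 1/q
b(O(3, -3), 1) - U = (1 - 1*1)/1 - 1*(-10) = 1*(1 - 1) + 10 = 1*0 + 10 = 0 + 10 = 10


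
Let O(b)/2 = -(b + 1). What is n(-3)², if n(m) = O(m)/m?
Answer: 16/9 ≈ 1.7778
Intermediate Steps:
O(b) = -2 - 2*b (O(b) = 2*(-(b + 1)) = 2*(-(1 + b)) = 2*(-1 - b) = -2 - 2*b)
n(m) = (-2 - 2*m)/m
n(-3)² = (-2 - 2/(-3))² = (-2 - 2*(-⅓))² = (-2 + ⅔)² = (-4/3)² = 16/9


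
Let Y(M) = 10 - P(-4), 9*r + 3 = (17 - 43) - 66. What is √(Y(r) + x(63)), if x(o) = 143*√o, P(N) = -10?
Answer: √(20 + 429*√7) ≈ 33.986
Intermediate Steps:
r = -95/9 (r = -⅓ + ((17 - 43) - 66)/9 = -⅓ + (-26 - 66)/9 = -⅓ + (⅑)*(-92) = -⅓ - 92/9 = -95/9 ≈ -10.556)
Y(M) = 20 (Y(M) = 10 - 1*(-10) = 10 + 10 = 20)
√(Y(r) + x(63)) = √(20 + 143*√63) = √(20 + 143*(3*√7)) = √(20 + 429*√7)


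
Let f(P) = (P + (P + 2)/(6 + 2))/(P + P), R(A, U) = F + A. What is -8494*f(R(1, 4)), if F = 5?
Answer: -29729/6 ≈ -4954.8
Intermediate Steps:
R(A, U) = 5 + A
f(P) = (1/4 + 9*P/8)/(2*P) (f(P) = (P + (2 + P)/8)/((2*P)) = (P + (2 + P)*(1/8))*(1/(2*P)) = (P + (1/4 + P/8))*(1/(2*P)) = (1/4 + 9*P/8)*(1/(2*P)) = (1/4 + 9*P/8)/(2*P))
-8494*f(R(1, 4)) = -4247*(2 + 9*(5 + 1))/(8*(5 + 1)) = -4247*(2 + 9*6)/(8*6) = -4247*(2 + 54)/(8*6) = -4247*56/(8*6) = -8494*7/12 = -29729/6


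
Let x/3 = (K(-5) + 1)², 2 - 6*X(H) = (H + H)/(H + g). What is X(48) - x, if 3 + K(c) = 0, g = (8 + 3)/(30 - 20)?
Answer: -17665/1473 ≈ -11.993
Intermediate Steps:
g = 11/10 ≈ 1.1000
X(H) = ⅓ - H/(3*(11/10 + H)) (X(H) = ⅓ - (H + H)/(6*(H + 11/10)) = ⅓ - 2*H/(6*(11/10 + H)) = ⅓ - H/(3*(11/10 + H)))
K(c) = -3 (K(c) = -3 + 0 = -3)
x = 12 (x = 3*(-3 + 1)² = 3*(-2)² = 3*4 = 12)
X(48) - x = 11/(3*(11 + 10*48)) - 1*12 = 11/(3*(11 + 480)) - 12 = (11/3)/491 - 12 = (11/3)*(1/491) - 12 = 11/1473 - 12 = -17665/1473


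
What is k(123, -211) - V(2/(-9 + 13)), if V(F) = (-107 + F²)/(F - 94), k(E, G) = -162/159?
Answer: -42827/19822 ≈ -2.1606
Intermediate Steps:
k(E, G) = -54/53 (k(E, G) = -162*1/159 = -54/53)
V(F) = (-107 + F²)/(-94 + F)
k(123, -211) - V(2/(-9 + 13)) = -54/53 - (-107 + (2/(-9 + 13))²)/(-94 + 2/(-9 + 13)) = -54/53 - (-107 + (2/4)²)/(-94 + 2/4) = -54/53 - (-107 + (2*(¼))²)/(-94 + 2*(¼)) = -54/53 - (-107 + (½)²)/(-94 + ½) = -54/53 - (-107 + ¼)/(-187/2) = -54/53 - (-2)*(-427)/(187*4) = -54/53 - 1*427/374 = -54/53 - 427/374 = -42827/19822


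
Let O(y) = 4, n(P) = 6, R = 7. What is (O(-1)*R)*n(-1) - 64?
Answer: 104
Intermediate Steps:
(O(-1)*R)*n(-1) - 64 = (4*7)*6 - 64 = 28*6 - 64 = 168 - 64 = 104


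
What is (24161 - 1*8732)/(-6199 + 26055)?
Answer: 15429/19856 ≈ 0.77704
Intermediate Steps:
(24161 - 1*8732)/(-6199 + 26055) = (24161 - 8732)/19856 = 15429*(1/19856) = 15429/19856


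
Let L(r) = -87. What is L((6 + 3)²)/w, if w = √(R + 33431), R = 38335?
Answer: -29*√886/2658 ≈ -0.32476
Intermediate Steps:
w = 9*√886 (w = √(38335 + 33431) = √71766 = 9*√886 ≈ 267.89)
L((6 + 3)²)/w = -87*√886/7974 = -29*√886/2658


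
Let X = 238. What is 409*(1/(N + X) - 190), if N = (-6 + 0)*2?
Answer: -17562051/226 ≈ -77708.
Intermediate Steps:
N = -12 (N = -6*2 = -12)
409*(1/(N + X) - 190) = 409*(1/(-12 + 238) - 190) = 409*(1/226 - 190) = 409*(-42939/226) = -17562051/226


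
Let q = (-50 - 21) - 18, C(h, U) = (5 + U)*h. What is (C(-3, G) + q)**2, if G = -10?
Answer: 5476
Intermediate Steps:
C(h, U) = h*(5 + U)
q = -89 (q = -71 - 18 = -89)
(C(-3, G) + q)**2 = (-3*(5 - 10) - 89)**2 = (-3*(-5) - 89)**2 = (15 - 89)**2 = (-74)**2 = 5476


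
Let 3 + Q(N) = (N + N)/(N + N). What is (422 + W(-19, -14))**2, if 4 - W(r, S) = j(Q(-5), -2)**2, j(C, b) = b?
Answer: 178084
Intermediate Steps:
Q(N) = -2 (Q(N) = -3 + (N + N)/(N + N) = -3 + (2*N)/((2*N)) = -3 + (2*N)*(1/(2*N)) = -3 + 1 = -2)
W(r, S) = 0 (W(r, S) = 4 - 1*(-2)**2 = 4 - 1*4 = 4 - 4 = 0)
(422 + W(-19, -14))**2 = (422 + 0)**2 = 422**2 = 178084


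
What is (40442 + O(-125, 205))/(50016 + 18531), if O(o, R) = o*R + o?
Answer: 14692/68547 ≈ 0.21433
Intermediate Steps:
O(o, R) = o + R*o (O(o, R) = R*o + o = o + R*o)
(40442 + O(-125, 205))/(50016 + 18531) = (40442 - 125*(1 + 205))/(50016 + 18531) = (40442 - 125*206)/68547 = (40442 - 25750)*(1/68547) = 14692*(1/68547) = 14692/68547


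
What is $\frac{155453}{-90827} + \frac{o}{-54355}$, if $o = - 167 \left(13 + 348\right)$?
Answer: $- \frac{2973960466}{4936901585} \approx -0.60239$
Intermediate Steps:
$o = -60287$ ($o = \left(-167\right) 361 = -60287$)
$\frac{155453}{-90827} + \frac{o}{-54355} = \frac{155453}{-90827} - \frac{60287}{-54355} = 155453 \left(- \frac{1}{90827}\right) - - \frac{60287}{54355} = - \frac{155453}{90827} + \frac{60287}{54355} = - \frac{2973960466}{4936901585}$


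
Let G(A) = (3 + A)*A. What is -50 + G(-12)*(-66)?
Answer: -7178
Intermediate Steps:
G(A) = A*(3 + A)
-50 + G(-12)*(-66) = -50 - 12*(3 - 12)*(-66) = -50 - 12*(-9)*(-66) = -50 + 108*(-66) = -50 - 7128 = -7178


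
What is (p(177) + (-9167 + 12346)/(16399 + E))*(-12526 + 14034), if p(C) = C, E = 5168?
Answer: 443182408/1659 ≈ 2.6714e+5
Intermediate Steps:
(p(177) + (-9167 + 12346)/(16399 + E))*(-12526 + 14034) = (177 + (-9167 + 12346)/(16399 + 5168))*(-12526 + 14034) = (177 + 3179/21567)*1508 = (3820538/21567)*1508 = 443182408/1659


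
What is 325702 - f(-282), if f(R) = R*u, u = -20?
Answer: 320062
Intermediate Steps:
f(R) = -20*R (f(R) = R*(-20) = -20*R)
325702 - f(-282) = 325702 - (-20)*(-282) = 325702 - 1*5640 = 325702 - 5640 = 320062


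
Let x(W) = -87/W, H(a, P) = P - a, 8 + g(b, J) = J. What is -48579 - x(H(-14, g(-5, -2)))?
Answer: -194229/4 ≈ -48557.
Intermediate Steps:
g(b, J) = -8 + J
-48579 - x(H(-14, g(-5, -2))) = -48579 - (-87)/((-8 - 2) - 1*(-14)) = -48579 - (-87)/(-10 + 14) = -48579 - (-87)/4 = -48579 - 1*(-87/4) = -48579 + 87/4 = -194229/4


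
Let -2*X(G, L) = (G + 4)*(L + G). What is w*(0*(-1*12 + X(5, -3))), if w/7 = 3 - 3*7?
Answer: 0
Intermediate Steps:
X(G, L) = -(4 + G)*(G + L)/2 (X(G, L) = -(G + 4)*(L + G)/2 = -(4 + G)*(G + L)/2)
w = -126 (w = 7*(3 - 3*7) = 7*(3 - 21) = 7*(-18) = -126)
w*(0*(-1*12 + X(5, -3))) = -0*(-1*12 + (-2*5 - 2*(-3) - 1/2*5**2 - 1/2*5*(-3))) = -0*(-12 + (-10 + 6 - 1/2*25 + 15/2)) = -0*(-12 + (-10 + 6 - 25/2 + 15/2)) = -0*(-12 - 9) = -0*(-21) = -126*0 = 0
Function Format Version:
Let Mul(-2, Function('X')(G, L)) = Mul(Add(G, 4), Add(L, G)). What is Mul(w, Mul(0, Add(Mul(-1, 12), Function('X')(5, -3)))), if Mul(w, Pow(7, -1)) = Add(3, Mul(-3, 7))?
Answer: 0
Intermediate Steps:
Function('X')(G, L) = Mul(Rational(-1, 2), Add(4, G), Add(G, L)) (Function('X')(G, L) = Mul(Rational(-1, 2), Mul(Add(G, 4), Add(L, G))) = Mul(Rational(-1, 2), Mul(Add(4, G), Add(G, L))) = Mul(Rational(-1, 2), Add(4, G), Add(G, L)))
w = -126 (w = Mul(7, Add(3, Mul(-3, 7))) = Mul(7, Add(3, -21)) = Mul(7, -18) = -126)
Mul(w, Mul(0, Add(Mul(-1, 12), Function('X')(5, -3)))) = Mul(-126, Mul(0, Add(Mul(-1, 12), Add(Mul(-2, 5), Mul(-2, -3), Mul(Rational(-1, 2), Pow(5, 2)), Mul(Rational(-1, 2), 5, -3))))) = Mul(-126, Mul(0, Add(-12, Add(-10, 6, Mul(Rational(-1, 2), 25), Rational(15, 2))))) = Mul(-126, Mul(0, Add(-12, Add(-10, 6, Rational(-25, 2), Rational(15, 2))))) = Mul(-126, Mul(0, Add(-12, -9))) = Mul(-126, Mul(0, -21)) = Mul(-126, 0) = 0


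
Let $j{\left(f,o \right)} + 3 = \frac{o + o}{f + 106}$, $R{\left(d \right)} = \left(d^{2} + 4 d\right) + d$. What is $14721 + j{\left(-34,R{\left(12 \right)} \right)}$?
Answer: $\frac{44171}{3} \approx 14724.0$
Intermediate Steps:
$R{\left(d \right)} = d^{2} + 5 d$
$j{\left(f,o \right)} = -3 + \frac{2 o}{106 + f}$ ($j{\left(f,o \right)} = -3 + \frac{o + o}{f + 106} = -3 + \frac{2 o}{106 + f}$)
$14721 + j{\left(-34,R{\left(12 \right)} \right)} = 14721 + \frac{-318 - -102 + 2 \cdot 12 \left(5 + 12\right)}{106 - 34} = 14721 + \frac{-318 + 102 + 2 \cdot 12 \cdot 17}{72} = 14721 + \frac{-318 + 102 + 2 \cdot 204}{72} = 14721 + \frac{-318 + 102 + 408}{72} = 14721 + \frac{1}{72} \cdot 192 = 14721 + \frac{8}{3} = \frac{44171}{3}$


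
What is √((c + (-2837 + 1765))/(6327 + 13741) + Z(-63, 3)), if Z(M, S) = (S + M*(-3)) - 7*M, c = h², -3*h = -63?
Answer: √63728006021/10034 ≈ 25.159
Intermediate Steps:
h = 21 (h = -⅓*(-63) = 21)
c = 441 (c = 21² = 441)
Z(M, S) = S - 10*M (Z(M, S) = (S - 3*M) - 7*M = S - 10*M)
√((c + (-2837 + 1765))/(6327 + 13741) + Z(-63, 3)) = √((441 + (-2837 + 1765))/(6327 + 13741) + (3 - 10*(-63))) = √((441 - 1072)/20068 + (3 + 630)) = √(-631*1/20068 + 633) = √(-631/20068 + 633) = √(12702413/20068) = √63728006021/10034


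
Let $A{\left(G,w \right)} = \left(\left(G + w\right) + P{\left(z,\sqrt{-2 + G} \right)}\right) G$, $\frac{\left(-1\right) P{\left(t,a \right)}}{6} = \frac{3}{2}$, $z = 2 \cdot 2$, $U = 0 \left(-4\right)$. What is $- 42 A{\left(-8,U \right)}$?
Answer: $-5712$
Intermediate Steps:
$U = 0$
$z = 4$
$P{\left(t,a \right)} = -9$ ($P{\left(t,a \right)} = - 6 \cdot \frac{3}{2} = - 6 \cdot 3 \cdot \frac{1}{2} = \left(-6\right) \frac{3}{2} = -9$)
$A{\left(G,w \right)} = G \left(-9 + G + w\right)$ ($A{\left(G,w \right)} = \left(\left(G + w\right) - 9\right) G = \left(-9 + G + w\right) G = G \left(-9 + G + w\right)$)
$- 42 A{\left(-8,U \right)} = - 42 \left(- 8 \left(-9 - 8 + 0\right)\right) = - 42 \left(\left(-8\right) \left(-17\right)\right) = \left(-42\right) 136 = -5712$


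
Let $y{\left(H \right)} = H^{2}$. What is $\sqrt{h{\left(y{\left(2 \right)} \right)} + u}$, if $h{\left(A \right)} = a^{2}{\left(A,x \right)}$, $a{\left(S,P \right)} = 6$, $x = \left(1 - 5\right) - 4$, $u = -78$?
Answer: $i \sqrt{42} \approx 6.4807 i$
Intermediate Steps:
$x = -8$ ($x = -4 - 4 = -8$)
$h{\left(A \right)} = 36$ ($h{\left(A \right)} = 6^{2} = 36$)
$\sqrt{h{\left(y{\left(2 \right)} \right)} + u} = \sqrt{36 - 78} = \sqrt{-42} = i \sqrt{42}$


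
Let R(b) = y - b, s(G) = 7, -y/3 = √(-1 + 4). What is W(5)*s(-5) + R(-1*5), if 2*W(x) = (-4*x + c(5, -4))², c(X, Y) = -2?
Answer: 1699 - 3*√3 ≈ 1693.8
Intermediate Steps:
y = -3*√3 (y = -3*√(-1 + 4) = -3*√3 ≈ -5.1962)
R(b) = -b - 3*√3 (R(b) = -3*√3 - b = -b - 3*√3)
W(x) = (-2 - 4*x)²/2 (W(x) = (-4*x - 2)²/2 = (-2 - 4*x)²/2)
W(5)*s(-5) + R(-1*5) = (2*(1 + 2*5)²)*7 + (-(-1)*5 - 3*√3) = (2*(1 + 10)²)*7 + (-1*(-5) - 3*√3) = (2*11²)*7 + (5 - 3*√3) = (2*121)*7 + (5 - 3*√3) = 242*7 + (5 - 3*√3) = 1694 + (5 - 3*√3) = 1699 - 3*√3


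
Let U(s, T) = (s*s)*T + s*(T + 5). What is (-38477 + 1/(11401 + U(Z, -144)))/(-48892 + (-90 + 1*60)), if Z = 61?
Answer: 20504470255/26070631644 ≈ 0.78650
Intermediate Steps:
U(s, T) = T*s² + s*(5 + T) (U(s, T) = s²*T + s*(5 + T) = T*s² + s*(5 + T))
(-38477 + 1/(11401 + U(Z, -144)))/(-48892 + (-90 + 1*60)) = (-38477 + 1/(11401 + 61*(5 - 144 - 144*61)))/(-48892 + (-90 + 1*60)) = (-38477 + 1/(11401 + 61*(5 - 144 - 8784)))/(-48892 + (-90 + 60)) = (-38477 + 1/(11401 + 61*(-8923)))/(-48892 - 30) = (-38477 + 1/(11401 - 544303))/(-48922) = (-38477 + 1/(-532902))*(-1/48922) = (-38477 - 1/532902)*(-1/48922) = -20504470255/532902*(-1/48922) = 20504470255/26070631644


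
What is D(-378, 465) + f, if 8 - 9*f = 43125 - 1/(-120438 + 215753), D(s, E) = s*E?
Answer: -154891354804/857835 ≈ -1.8056e+5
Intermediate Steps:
D(s, E) = E*s
f = -4109696854/857835 (f = 8/9 - (43125 - 1/(-120438 + 215753))/9 = 8/9 - (43125 - 1/95315)/9 = 8/9 - ⅑*4110459374/95315 = 8/9 - 4110459374/857835 = -4109696854/857835 ≈ -4790.8)
D(-378, 465) + f = 465*(-378) - 4109696854/857835 = -175770 - 4109696854/857835 = -154891354804/857835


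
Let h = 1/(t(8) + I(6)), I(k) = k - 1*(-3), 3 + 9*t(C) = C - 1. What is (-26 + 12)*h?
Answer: -126/85 ≈ -1.4824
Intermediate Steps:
t(C) = -4/9 + C/9 (t(C) = -1/3 + (C - 1)/9 = -1/3 + (-1 + C)/9 = -1/3 + (-1/9 + C/9) = -4/9 + C/9)
I(k) = 3 + k (I(k) = k + 3 = 3 + k)
h = 9/85 (h = 1/((-4/9 + (1/9)*8) + (3 + 6)) = 1/((-4/9 + 8/9) + 9) = 1/(4/9 + 9) = 1/(85/9) = 9/85 ≈ 0.10588)
(-26 + 12)*h = (-26 + 12)*(9/85) = -14*9/85 = -126/85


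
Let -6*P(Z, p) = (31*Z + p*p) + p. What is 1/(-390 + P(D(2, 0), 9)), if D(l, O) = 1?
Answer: -6/2461 ≈ -0.0024380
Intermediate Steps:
P(Z, p) = -31*Z/6 - p/6 - p²/6 (P(Z, p) = -((31*Z + p*p) + p)/6 = -((31*Z + p²) + p)/6 = -((p² + 31*Z) + p)/6 = -(p + p² + 31*Z)/6 = -31*Z/6 - p/6 - p²/6)
1/(-390 + P(D(2, 0), 9)) = 1/(-390 + (-31/6*1 - ⅙*9 - ⅙*9²)) = 1/(-390 + (-31/6 - 3/2 - ⅙*81)) = 1/(-390 + (-31/6 - 3/2 - 27/2)) = 1/(-390 - 121/6) = 1/(-2461/6) = -6/2461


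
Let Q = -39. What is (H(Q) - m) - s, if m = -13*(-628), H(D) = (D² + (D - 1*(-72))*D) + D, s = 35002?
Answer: -42971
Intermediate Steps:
H(D) = D + D² + D*(72 + D) (H(D) = (D² + (D + 72)*D) + D = (D² + (72 + D)*D) + D = (D² + D*(72 + D)) + D = D + D² + D*(72 + D))
m = 8164
(H(Q) - m) - s = (-39*(73 + 2*(-39)) - 1*8164) - 1*35002 = (-39*(73 - 78) - 8164) - 35002 = (-39*(-5) - 8164) - 35002 = (195 - 8164) - 35002 = -7969 - 35002 = -42971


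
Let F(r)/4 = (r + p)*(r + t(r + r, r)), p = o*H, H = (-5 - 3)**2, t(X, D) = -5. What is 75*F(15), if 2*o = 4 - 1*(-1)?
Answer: 525000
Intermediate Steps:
o = 5/2 (o = (4 - 1*(-1))/2 = (4 + 1)/2 = (1/2)*5 = 5/2 ≈ 2.5000)
H = 64 (H = (-8)**2 = 64)
p = 160 (p = (5/2)*64 = 160)
F(r) = 4*(-5 + r)*(160 + r) (F(r) = 4*((r + 160)*(r - 5)) = 4*((160 + r)*(-5 + r)) = 4*((-5 + r)*(160 + r)) = 4*(-5 + r)*(160 + r))
75*F(15) = 75*(-3200 + 4*15**2 + 620*15) = 75*(-3200 + 4*225 + 9300) = 75*(-3200 + 900 + 9300) = 75*7000 = 525000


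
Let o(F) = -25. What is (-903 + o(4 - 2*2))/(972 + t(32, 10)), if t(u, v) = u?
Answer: -232/251 ≈ -0.92430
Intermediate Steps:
(-903 + o(4 - 2*2))/(972 + t(32, 10)) = (-903 - 25)/(972 + 32) = -928/1004 = (1/1004)*(-928) = -232/251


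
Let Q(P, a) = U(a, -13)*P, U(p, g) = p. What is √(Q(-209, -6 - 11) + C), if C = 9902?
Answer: 3*√1495 ≈ 116.00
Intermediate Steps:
Q(P, a) = P*a (Q(P, a) = a*P = P*a)
√(Q(-209, -6 - 11) + C) = √(-209*(-6 - 11) + 9902) = √(-209*(-17) + 9902) = √(3553 + 9902) = √13455 = 3*√1495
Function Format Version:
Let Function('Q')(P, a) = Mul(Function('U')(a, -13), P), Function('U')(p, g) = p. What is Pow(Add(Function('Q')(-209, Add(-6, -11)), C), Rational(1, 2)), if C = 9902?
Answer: Mul(3, Pow(1495, Rational(1, 2))) ≈ 116.00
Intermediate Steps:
Function('Q')(P, a) = Mul(P, a) (Function('Q')(P, a) = Mul(a, P) = Mul(P, a))
Pow(Add(Function('Q')(-209, Add(-6, -11)), C), Rational(1, 2)) = Pow(Add(Mul(-209, Add(-6, -11)), 9902), Rational(1, 2)) = Pow(Add(Mul(-209, -17), 9902), Rational(1, 2)) = Pow(Add(3553, 9902), Rational(1, 2)) = Pow(13455, Rational(1, 2)) = Mul(3, Pow(1495, Rational(1, 2)))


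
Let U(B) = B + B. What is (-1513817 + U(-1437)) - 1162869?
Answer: -2679560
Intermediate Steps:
U(B) = 2*B
(-1513817 + U(-1437)) - 1162869 = (-1513817 + 2*(-1437)) - 1162869 = (-1513817 - 2874) - 1162869 = -1516691 - 1162869 = -2679560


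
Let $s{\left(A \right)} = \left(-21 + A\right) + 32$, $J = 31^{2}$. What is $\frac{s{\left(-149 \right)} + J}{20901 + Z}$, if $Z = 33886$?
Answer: $\frac{823}{54787} \approx 0.015022$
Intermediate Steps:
$J = 961$
$s{\left(A \right)} = 11 + A$
$\frac{s{\left(-149 \right)} + J}{20901 + Z} = \frac{\left(11 - 149\right) + 961}{20901 + 33886} = \frac{-138 + 961}{54787} = 823 \cdot \frac{1}{54787} = \frac{823}{54787}$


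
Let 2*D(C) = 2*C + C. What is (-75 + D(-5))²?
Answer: 27225/4 ≈ 6806.3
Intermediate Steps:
D(C) = 3*C/2 (D(C) = (2*C + C)/2 = (3*C)/2 = 3*C/2)
(-75 + D(-5))² = (-75 + (3/2)*(-5))² = (-75 - 15/2)² = (-165/2)² = 27225/4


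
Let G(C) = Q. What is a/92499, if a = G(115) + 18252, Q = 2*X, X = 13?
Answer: 18278/92499 ≈ 0.19760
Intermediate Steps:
Q = 26 (Q = 2*13 = 26)
G(C) = 26
a = 18278 (a = 26 + 18252 = 18278)
a/92499 = 18278/92499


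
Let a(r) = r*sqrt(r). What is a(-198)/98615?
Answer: -54*I*sqrt(22)/8965 ≈ -0.028252*I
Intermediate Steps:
a(r) = r**(3/2)
a(-198)/98615 = (-198)**(3/2)/98615 = -594*I*sqrt(22)*(1/98615) = -54*I*sqrt(22)/8965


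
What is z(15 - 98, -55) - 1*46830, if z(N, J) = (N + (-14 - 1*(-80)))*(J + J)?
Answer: -44960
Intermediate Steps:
z(N, J) = 2*J*(66 + N) (z(N, J) = (N + (-14 + 80))*(2*J) = (N + 66)*(2*J) = (66 + N)*(2*J) = 2*J*(66 + N))
z(15 - 98, -55) - 1*46830 = 2*(-55)*(66 + (15 - 98)) - 1*46830 = 2*(-55)*(66 - 83) - 46830 = 2*(-55)*(-17) - 46830 = 1870 - 46830 = -44960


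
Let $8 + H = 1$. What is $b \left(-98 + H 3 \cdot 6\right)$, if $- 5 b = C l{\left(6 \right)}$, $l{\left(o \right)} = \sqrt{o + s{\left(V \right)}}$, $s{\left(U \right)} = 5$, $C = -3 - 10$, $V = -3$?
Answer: $- \frac{2912 \sqrt{11}}{5} \approx -1931.6$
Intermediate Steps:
$C = -13$
$H = -7$ ($H = -8 + 1 = -7$)
$l{\left(o \right)} = \sqrt{5 + o}$ ($l{\left(o \right)} = \sqrt{o + 5} = \sqrt{5 + o}$)
$b = \frac{13 \sqrt{11}}{5}$ ($b = - \frac{\left(-13\right) \sqrt{5 + 6}}{5} = - \frac{\left(-13\right) \sqrt{11}}{5} = \frac{13 \sqrt{11}}{5} \approx 8.6232$)
$b \left(-98 + H 3 \cdot 6\right) = \frac{13 \sqrt{11}}{5} \left(-98 + \left(-7\right) 3 \cdot 6\right) = \frac{13 \sqrt{11}}{5} \left(-98 - 126\right) = \frac{13 \sqrt{11}}{5} \left(-224\right) = - \frac{2912 \sqrt{11}}{5}$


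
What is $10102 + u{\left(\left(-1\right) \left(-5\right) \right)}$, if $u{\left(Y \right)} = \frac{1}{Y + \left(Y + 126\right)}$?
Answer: $\frac{1373873}{136} \approx 10102.0$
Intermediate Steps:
$u{\left(Y \right)} = \frac{1}{126 + 2 Y}$ ($u{\left(Y \right)} = \frac{1}{Y + \left(126 + Y\right)} = \frac{1}{126 + 2 Y}$)
$10102 + u{\left(\left(-1\right) \left(-5\right) \right)} = 10102 + \frac{1}{2 \left(63 - -5\right)} = 10102 + \frac{1}{2 \left(63 + 5\right)} = 10102 + \frac{1}{2 \cdot 68} = 10102 + \frac{1}{2} \cdot \frac{1}{68} = 10102 + \frac{1}{136} = \frac{1373873}{136}$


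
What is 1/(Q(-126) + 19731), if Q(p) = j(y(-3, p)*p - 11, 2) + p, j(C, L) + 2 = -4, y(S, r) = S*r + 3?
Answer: 1/19599 ≈ 5.1023e-5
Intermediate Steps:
y(S, r) = 3 + S*r
j(C, L) = -6 (j(C, L) = -2 - 4 = -6)
Q(p) = -6 + p
1/(Q(-126) + 19731) = 1/((-6 - 126) + 19731) = 1/(-132 + 19731) = 1/19599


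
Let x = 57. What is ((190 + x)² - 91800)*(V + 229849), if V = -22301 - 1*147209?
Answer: -1857898149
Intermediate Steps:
V = -169510 (V = -22301 - 147209 = -169510)
((190 + x)² - 91800)*(V + 229849) = ((190 + 57)² - 91800)*(-169510 + 229849) = (247² - 91800)*60339 = (61009 - 91800)*60339 = -30791*60339 = -1857898149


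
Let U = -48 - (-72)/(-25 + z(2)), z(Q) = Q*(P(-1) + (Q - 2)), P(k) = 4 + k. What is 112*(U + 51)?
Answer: -1680/19 ≈ -88.421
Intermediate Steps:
z(Q) = Q*(1 + Q) (z(Q) = Q*((4 - 1) + (Q - 2)) = Q*(3 + (-2 + Q)) = Q*(1 + Q))
U = -984/19 (U = -48 - (-72)/(-25 + 2*(1 + 2)) = -48 - (-72)/(-25 + 2*3) = -48 - (-72)/(-25 + 6) = -48 - (-72)/(-19) = -48 - (-72)*(-1)/19 = -48 - 1*72/19 = -48 - 72/19 = -984/19 ≈ -51.789)
112*(U + 51) = 112*(-984/19 + 51) = 112*(-15/19) = -1680/19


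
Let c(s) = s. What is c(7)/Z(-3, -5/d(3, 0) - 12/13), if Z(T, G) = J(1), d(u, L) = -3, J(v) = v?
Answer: 7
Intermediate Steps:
Z(T, G) = 1
c(7)/Z(-3, -5/d(3, 0) - 12/13) = 7/1 = 7*1 = 7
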